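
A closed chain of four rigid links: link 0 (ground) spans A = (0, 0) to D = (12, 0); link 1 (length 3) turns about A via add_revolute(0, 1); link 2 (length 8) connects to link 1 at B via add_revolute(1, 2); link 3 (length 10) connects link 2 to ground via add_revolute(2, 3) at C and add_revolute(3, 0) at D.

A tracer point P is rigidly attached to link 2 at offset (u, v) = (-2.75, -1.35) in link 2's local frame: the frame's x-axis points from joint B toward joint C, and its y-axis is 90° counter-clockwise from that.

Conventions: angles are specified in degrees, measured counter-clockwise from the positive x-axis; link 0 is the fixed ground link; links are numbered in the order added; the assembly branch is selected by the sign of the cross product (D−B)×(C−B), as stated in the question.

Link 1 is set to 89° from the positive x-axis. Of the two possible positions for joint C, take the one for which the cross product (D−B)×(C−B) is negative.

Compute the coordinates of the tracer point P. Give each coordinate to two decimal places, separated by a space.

A=(0,0), D=(12.00,0)
B = A + 3.00·(cos89°, sin89°) = (0.0524, 2.9995)
|BD| = 12.3184
circle(B,8.00) ∩ circle(D,10.00): a=4.6980, h=6.4753
  candidates: C₊=(6.1857,8.1359) cross=79.765; C₋=(3.0322,-4.4248) cross=-79.765
  branch - wants cross < 0 → take C=(3.0322,-4.4248) (cross=-79.765)
ex = (C−B)/|BC| = (0.3725,-0.9280); ey = (0.9280,0.3725)
P = B + -2.75·ex + -1.35·ey = (-2.2248,5.0488)

-2.22 5.05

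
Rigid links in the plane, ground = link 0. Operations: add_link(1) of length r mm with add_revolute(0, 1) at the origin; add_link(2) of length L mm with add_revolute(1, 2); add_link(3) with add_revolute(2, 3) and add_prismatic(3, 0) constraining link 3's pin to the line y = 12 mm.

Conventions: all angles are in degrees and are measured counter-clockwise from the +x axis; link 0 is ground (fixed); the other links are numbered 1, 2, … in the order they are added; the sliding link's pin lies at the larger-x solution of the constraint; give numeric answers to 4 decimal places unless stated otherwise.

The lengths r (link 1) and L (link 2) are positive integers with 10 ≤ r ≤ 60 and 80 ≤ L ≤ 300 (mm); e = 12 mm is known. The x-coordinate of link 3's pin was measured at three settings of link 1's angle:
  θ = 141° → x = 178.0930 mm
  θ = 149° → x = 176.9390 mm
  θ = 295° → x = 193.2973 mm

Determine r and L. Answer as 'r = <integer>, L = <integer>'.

constraint per measurement: (x − r cos θ)² + (r sin θ − e)² = L²
subtracting the θ₁ and θ₂ equations cancels the r² and L² terms:
r = (x₁² − x₂²) / (2[(x₁cos θ₁ + e sin θ₁) − (x₂cos θ₂ + e sin θ₂)]) = 13.9990 → r = 14
L² = (x₁ − r cos θ₁)² + (r sin θ₁ − e)² = 35720.9842 → L = 189.0000 → L = 189
check at θ₃=295°: x = 193.2973 (printed 193.2973) ✓

r = 14, L = 189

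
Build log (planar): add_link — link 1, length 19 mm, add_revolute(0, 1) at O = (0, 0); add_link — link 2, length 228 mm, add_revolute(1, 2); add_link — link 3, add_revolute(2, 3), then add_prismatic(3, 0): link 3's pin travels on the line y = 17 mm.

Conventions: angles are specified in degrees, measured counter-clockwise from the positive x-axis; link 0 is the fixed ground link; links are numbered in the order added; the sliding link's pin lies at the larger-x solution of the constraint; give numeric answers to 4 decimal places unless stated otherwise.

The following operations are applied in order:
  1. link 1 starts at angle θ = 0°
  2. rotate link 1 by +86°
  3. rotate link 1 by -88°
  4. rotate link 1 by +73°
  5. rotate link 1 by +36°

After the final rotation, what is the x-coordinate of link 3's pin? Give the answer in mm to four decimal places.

geometry: r = 19 mm, L = 228 mm, e = 17 mm; θ starts at 0°
rotate link 1 by +86°: θ ← 0° +86° = 86°
rotate link 1 by -88°: θ ← 86° -88° = -2°
rotate link 1 by +73°: θ ← -2° +73° = 71°
rotate link 1 by +36°: θ ← 71° +36° = 107°
crank pin P = (r cos θ, r sin θ) = (-5.555062, 18.169790)
h = r sin θ − e = 18.169790 − 17 = 1.169790
x = r cos θ + √(L² − h²) = -5.555062 + 227.996999 = 222.441937

222.4419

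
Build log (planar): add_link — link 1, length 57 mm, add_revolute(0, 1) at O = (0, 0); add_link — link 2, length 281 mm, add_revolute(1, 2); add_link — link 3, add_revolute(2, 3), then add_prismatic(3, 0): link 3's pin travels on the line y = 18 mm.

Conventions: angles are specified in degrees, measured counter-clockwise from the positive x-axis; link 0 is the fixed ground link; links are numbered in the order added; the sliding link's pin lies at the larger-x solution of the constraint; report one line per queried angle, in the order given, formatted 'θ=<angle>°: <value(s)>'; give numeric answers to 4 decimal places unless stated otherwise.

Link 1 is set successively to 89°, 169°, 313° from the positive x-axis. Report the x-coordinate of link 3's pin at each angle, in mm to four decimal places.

geometry: r = 57 mm, L = 281 mm, e = 18 mm
θ=89°: crank pin P = (r cos θ, r sin θ) = (0.994787, 56.991319)
θ=89°: h = r sin θ − e = 56.991319 − 18 = 38.991319
θ=89°: x = r cos θ + √(L² − h²) = 0.994787 + 278.281651 = 279.276438
θ=169°: crank pin P = (r cos θ, r sin θ) = (-55.952749, 10.876113)
θ=169°: h = r sin θ − e = 10.876113 − 18 = -7.123887
θ=169°: x = r cos θ + √(L² − h²) = -55.952749 + 280.909683 = 224.956934
θ=313°: crank pin P = (r cos θ, r sin θ) = (38.873907, -41.687161)
θ=313°: h = r sin θ − e = -41.687161 − 18 = -59.687161
θ=313°: x = r cos θ + √(L² − h²) = 38.873907 + 274.587769 = 313.461675

θ=89°: 279.2764
θ=169°: 224.9569
θ=313°: 313.4617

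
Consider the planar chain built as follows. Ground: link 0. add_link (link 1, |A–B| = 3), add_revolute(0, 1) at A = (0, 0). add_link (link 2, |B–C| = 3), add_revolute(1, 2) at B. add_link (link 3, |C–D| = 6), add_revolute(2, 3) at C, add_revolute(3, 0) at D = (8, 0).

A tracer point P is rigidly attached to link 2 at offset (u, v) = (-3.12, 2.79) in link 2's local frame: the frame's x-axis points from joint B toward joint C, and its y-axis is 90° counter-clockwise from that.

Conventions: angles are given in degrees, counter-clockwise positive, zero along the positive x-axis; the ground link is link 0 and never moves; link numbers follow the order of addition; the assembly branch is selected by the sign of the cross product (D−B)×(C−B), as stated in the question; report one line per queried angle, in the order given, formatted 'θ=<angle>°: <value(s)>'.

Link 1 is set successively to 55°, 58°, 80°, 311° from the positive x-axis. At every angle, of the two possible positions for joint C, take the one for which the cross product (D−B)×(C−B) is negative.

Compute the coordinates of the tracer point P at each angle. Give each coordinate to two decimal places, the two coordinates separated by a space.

A=(0,0), D=(8.00,0)
θ=55°: B = A + 3.00·(cos55°, sin55°) = (1.7207, 2.4575)
θ=55°: |BD| = 6.7430
θ=55°: circle(B,3.00) ∩ circle(D,6.00): a=1.3694, h=2.6692
θ=55°:   candidates: C₊=(3.9688,4.4440) cross=17.998; C₋=(2.0232,-0.5273) cross=-17.998
θ=55°:   branch - wants cross < 0 → take C=(2.0232,-0.5273) (cross=-17.998)
θ=55°: ex = (C−B)/|BC| = (0.1008,-0.9949); ey = (0.9949,0.1008)
θ=55°: P = B + -3.12·ex + 2.79·ey = (4.1819,5.8429)
θ=58°: B = A + 3.00·(cos58°, sin58°) = (1.5898, 2.5441)
θ=58°: |BD| = 6.8967
θ=58°: circle(B,3.00) ∩ circle(D,6.00): a=1.4909, h=2.6033
θ=58°:   candidates: C₊=(3.9358,4.4139) cross=17.954; C₋=(2.0151,-0.4255) cross=-17.954
θ=58°:   branch - wants cross < 0 → take C=(2.0151,-0.4255) (cross=-17.954)
θ=58°: ex = (C−B)/|BC| = (0.1418,-0.9899); ey = (0.9899,0.1418)
θ=58°: P = B + -3.12·ex + 2.79·ey = (3.9092,6.0282)
θ=80°: B = A + 3.00·(cos80°, sin80°) = (0.5209, 2.9544)
θ=80°: |BD| = 8.0414
θ=80°: circle(B,3.00) ∩ circle(D,6.00): a=2.3419, h=1.8749
θ=80°:   candidates: C₊=(3.3879,3.8378) cross=15.077; C₋=(2.0102,0.3502) cross=-15.077
θ=80°:   branch - wants cross < 0 → take C=(2.0102,0.3502) (cross=-15.077)
θ=80°: ex = (C−B)/|BC| = (0.4964,-0.8681); ey = (0.8681,0.4964)
θ=80°: P = B + -3.12·ex + 2.79·ey = (1.3940,7.0479)
θ=311°: B = A + 3.00·(cos311°, sin311°) = (1.9682, -2.2641)
θ=311°: |BD| = 6.4428
θ=311°: circle(B,3.00) ∩ circle(D,6.00): a=1.1260, h=2.7807
θ=311°:   candidates: C₊=(2.0452,0.7349) cross=17.915; C₋=(3.9996,-4.4717) cross=-17.915
θ=311°:   branch - wants cross < 0 → take C=(3.9996,-4.4717) (cross=-17.915)
θ=311°: ex = (C−B)/|BC| = (0.6771,-0.7359); ey = (0.7359,0.6771)
θ=311°: P = B + -3.12·ex + 2.79·ey = (1.9086,1.9210)

θ=55°: 4.18 5.84
θ=58°: 3.91 6.03
θ=80°: 1.39 7.05
θ=311°: 1.91 1.92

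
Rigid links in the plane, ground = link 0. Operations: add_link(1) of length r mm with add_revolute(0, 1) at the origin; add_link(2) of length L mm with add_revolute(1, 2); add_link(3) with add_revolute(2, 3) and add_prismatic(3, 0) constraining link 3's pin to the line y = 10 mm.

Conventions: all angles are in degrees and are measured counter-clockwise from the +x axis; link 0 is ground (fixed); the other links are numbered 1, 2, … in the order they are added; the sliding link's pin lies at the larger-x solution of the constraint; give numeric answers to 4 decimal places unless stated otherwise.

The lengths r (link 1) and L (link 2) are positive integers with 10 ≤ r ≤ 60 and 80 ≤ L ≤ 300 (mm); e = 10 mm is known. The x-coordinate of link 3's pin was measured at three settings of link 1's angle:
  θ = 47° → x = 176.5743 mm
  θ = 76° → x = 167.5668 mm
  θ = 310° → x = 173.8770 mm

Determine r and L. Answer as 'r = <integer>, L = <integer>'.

constraint per measurement: (x − r cos θ)² + (r sin θ − e)² = L²
subtracting the θ₁ and θ₂ equations cancels the r² and L² terms:
r = (x₁² − x₂²) / (2[(x₁cos θ₁ + e sin θ₁) − (x₂cos θ₂ + e sin θ₂)]) = 20.0001 → r = 20
L² = (x₁ − r cos θ₁)² + (r sin θ₁ − e)² = 26569.0066 → L = 163.0000 → L = 163
check at θ₃=310°: x = 173.8770 (printed 173.8770) ✓

r = 20, L = 163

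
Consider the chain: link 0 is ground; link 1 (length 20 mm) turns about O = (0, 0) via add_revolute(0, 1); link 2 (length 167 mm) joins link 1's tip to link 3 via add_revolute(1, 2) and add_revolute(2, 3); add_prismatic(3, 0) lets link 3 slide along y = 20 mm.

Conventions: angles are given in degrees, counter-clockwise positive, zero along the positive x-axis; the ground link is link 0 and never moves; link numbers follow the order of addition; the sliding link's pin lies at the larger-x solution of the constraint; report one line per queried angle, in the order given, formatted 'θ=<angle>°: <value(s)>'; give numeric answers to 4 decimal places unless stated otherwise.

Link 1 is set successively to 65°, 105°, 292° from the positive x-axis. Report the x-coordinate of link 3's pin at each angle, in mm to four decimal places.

geometry: r = 20 mm, L = 167 mm, e = 20 mm
θ=65°: crank pin P = (r cos θ, r sin θ) = (8.452365, 18.126156)
θ=65°: h = r sin θ − e = 18.126156 − 20 = -1.873844
θ=65°: x = r cos θ + √(L² − h²) = 8.452365 + 166.989487 = 175.441852
θ=105°: crank pin P = (r cos θ, r sin θ) = (-5.176381, 19.318517)
θ=105°: h = r sin θ − e = 19.318517 − 20 = -0.681483
θ=105°: x = r cos θ + √(L² − h²) = -5.176381 + 166.998610 = 161.822229
θ=292°: crank pin P = (r cos θ, r sin θ) = (7.492132, -18.543677)
θ=292°: h = r sin θ − e = -18.543677 − 20 = -38.543677
θ=292°: x = r cos θ + √(L² − h²) = 7.492132 + 162.491184 = 169.983316

θ=65°: 175.4419
θ=105°: 161.8222
θ=292°: 169.9833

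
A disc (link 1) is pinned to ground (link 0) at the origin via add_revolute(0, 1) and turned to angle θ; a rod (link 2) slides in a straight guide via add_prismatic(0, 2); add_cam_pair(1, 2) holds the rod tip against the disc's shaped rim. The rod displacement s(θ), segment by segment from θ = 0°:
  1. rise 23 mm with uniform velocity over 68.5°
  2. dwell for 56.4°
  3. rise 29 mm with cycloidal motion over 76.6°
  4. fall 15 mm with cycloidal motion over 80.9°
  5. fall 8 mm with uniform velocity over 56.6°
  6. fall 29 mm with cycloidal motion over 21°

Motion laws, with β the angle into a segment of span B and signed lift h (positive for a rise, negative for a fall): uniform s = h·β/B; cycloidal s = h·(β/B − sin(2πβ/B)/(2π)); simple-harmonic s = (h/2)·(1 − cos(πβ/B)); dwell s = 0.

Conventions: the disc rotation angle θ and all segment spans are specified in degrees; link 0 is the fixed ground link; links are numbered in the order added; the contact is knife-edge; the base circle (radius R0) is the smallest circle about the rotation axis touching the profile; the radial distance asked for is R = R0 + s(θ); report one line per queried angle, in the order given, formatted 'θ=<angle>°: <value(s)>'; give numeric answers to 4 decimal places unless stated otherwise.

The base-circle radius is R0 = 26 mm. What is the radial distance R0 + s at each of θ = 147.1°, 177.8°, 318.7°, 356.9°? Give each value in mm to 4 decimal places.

segment 1 (0° to 68.5°, uniform, h = 23) is passed completely: s = 0.0000 + (23) = 23.0000
segment 2 (68.5° to 124.9°, dwell): s unchanged at 23.0000
θ = 147.1° falls in segment 3 (124.9° to 201.5°, cycloidal, h = 29): β = 147.1 − 124.9 = 22.2°, B = 76.6°; Δs = 29·(0.2898 − sin(2π·0.2898)/(2π)) = 3.9329; s = 23.0000 + 3.9329 = 26.9329
θ = 177.8° falls in segment 3 (124.9° to 201.5°, cycloidal, h = 29): β = 177.8 − 124.9 = 52.9°, B = 76.6°; Δs = 29·(0.6906 − sin(2π·0.6906)/(2π)) = 24.3252; s = 23.0000 + 24.3252 = 47.3252
segment 3 (124.9° to 201.5°, cycloidal, h = 29) is passed completely: s = 23.0000 + (29) = 52.0000
segment 4 (201.5° to 282.4°, cycloidal, h = -15) is passed completely: s = 52.0000 + (-15) = 37.0000
θ = 318.7° falls in segment 5 (282.4° to 339°, uniform, h = -8): β = 318.7 − 282.4 = 36.3°, B = 56.6°; Δs = -8·36.3/56.6 = -5.1307; s = 37.0000 − 5.1307 = 31.8693
segment 5 (282.4° to 339°, uniform, h = -8) is passed completely: s = 37.0000 + (-8) = 29.0000
θ = 356.9° falls in segment 6 (339° to 360°, cycloidal, h = -29): β = 356.9 − 339 = 17.9°, B = 21°; Δs = -29·(0.8524 − sin(2π·0.8524)/(2π)) = -28.4121; s = 29.0000 − 28.4121 = 0.5879
θ=147.1°: R = R0 + s = 26 + 26.9329 = 52.9329
θ=177.8°: R = R0 + s = 26 + 47.3252 = 73.3252
θ=318.7°: R = R0 + s = 26 + 31.8693 = 57.8693
θ=356.9°: R = R0 + s = 26 + 0.5879 = 26.5879

θ=147.1°: 52.9329
θ=177.8°: 73.3252
θ=318.7°: 57.8693
θ=356.9°: 26.5879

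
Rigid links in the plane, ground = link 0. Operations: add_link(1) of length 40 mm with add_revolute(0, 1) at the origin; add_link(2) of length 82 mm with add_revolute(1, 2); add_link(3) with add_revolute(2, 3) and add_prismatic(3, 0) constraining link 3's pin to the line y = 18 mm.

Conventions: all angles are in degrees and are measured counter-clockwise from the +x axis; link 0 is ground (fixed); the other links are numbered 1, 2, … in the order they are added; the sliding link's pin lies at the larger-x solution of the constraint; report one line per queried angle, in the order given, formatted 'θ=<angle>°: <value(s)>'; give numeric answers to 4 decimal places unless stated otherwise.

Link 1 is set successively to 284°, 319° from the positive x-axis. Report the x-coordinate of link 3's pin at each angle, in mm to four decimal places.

geometry: r = 40 mm, L = 82 mm, e = 18 mm
θ=284°: crank pin P = (r cos θ, r sin θ) = (9.676876, -38.811829)
θ=284°: h = r sin θ − e = -38.811829 − 18 = -56.811829
θ=284°: x = r cos θ + √(L² − h²) = 9.676876 + 59.130500 = 68.807376
θ=319°: crank pin P = (r cos θ, r sin θ) = (30.188383, -26.242361)
θ=319°: h = r sin θ − e = -26.242361 − 18 = -44.242361
θ=319°: x = r cos θ + √(L² − h²) = 30.188383 + 69.040665 = 99.229049

θ=284°: 68.8074
θ=319°: 99.2290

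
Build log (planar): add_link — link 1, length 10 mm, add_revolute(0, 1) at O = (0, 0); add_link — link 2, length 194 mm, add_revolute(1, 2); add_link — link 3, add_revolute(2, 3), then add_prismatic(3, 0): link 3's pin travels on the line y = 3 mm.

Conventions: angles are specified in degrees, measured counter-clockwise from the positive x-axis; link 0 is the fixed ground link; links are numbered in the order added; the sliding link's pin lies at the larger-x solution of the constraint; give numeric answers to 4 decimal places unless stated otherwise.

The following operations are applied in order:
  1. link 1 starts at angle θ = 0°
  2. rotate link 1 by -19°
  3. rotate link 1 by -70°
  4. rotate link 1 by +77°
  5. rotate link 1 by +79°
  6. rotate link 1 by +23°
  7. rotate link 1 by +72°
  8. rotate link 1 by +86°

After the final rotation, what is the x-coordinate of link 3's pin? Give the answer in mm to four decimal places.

geometry: r = 10 mm, L = 194 mm, e = 3 mm; θ starts at 0°
rotate link 1 by -19°: θ ← 0° -19° = -19°
rotate link 1 by -70°: θ ← -19° -70° = -89°
rotate link 1 by +77°: θ ← -89° +77° = -12°
rotate link 1 by +79°: θ ← -12° +79° = 67°
rotate link 1 by +23°: θ ← 67° +23° = 90°
rotate link 1 by +72°: θ ← 90° +72° = 162°
rotate link 1 by +86°: θ ← 162° +86° = 248°
crank pin P = (r cos θ, r sin θ) = (-3.746066, -9.271839)
h = r sin θ − e = -9.271839 − 3 = -12.271839
x = r cos θ + √(L² − h²) = -3.746066 + 193.611472 = 189.865406

189.8654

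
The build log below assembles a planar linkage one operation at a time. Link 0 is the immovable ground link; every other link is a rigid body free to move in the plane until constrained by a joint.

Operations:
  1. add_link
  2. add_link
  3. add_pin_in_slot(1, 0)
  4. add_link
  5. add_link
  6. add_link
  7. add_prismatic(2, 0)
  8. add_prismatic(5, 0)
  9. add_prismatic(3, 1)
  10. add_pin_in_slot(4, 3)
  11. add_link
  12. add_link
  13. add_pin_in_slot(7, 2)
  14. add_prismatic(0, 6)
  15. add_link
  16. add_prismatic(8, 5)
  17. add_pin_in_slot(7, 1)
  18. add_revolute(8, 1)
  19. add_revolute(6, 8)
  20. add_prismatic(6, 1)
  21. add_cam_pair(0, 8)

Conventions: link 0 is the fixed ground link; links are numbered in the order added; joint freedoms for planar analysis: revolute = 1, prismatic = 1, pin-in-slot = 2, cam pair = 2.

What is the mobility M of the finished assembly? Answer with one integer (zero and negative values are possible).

L=1 J1=0 J2=0
add link → L=2 J1=0 J2=0
add link → L=3 J1=0 J2=0
PS@1,0 dof=2 J2 → L=3 J1=0 J2=1
add link → L=4 J1=0 J2=1
add link → L=5 J1=0 J2=1
add link → L=6 J1=0 J2=1
P@2,0 dof=1 J1 → L=6 J1=1 J2=1
P@5,0 dof=1 J1 → L=6 J1=2 J2=1
P@3,1 dof=1 J1 → L=6 J1=3 J2=1
PS@4,3 dof=2 J2 → L=6 J1=3 J2=2
add link → L=7 J1=3 J2=2
add link → L=8 J1=3 J2=2
PS@7,2 dof=2 J2 → L=8 J1=3 J2=3
P@0,6 dof=1 J1 → L=8 J1=4 J2=3
add link → L=9 J1=4 J2=3
P@8,5 dof=1 J1 → L=9 J1=5 J2=3
PS@7,1 dof=2 J2 → L=9 J1=5 J2=4
R@8,1 dof=1 J1 → L=9 J1=6 J2=4
R@6,8 dof=1 J1 → L=9 J1=7 J2=4
P@6,1 dof=1 J1 → L=9 J1=8 J2=4
C@0,8 dof=2 J2 → L=9 J1=8 J2=5
M=3(L−1)−2J1−J2=3·8−2·8−5=3

M = 3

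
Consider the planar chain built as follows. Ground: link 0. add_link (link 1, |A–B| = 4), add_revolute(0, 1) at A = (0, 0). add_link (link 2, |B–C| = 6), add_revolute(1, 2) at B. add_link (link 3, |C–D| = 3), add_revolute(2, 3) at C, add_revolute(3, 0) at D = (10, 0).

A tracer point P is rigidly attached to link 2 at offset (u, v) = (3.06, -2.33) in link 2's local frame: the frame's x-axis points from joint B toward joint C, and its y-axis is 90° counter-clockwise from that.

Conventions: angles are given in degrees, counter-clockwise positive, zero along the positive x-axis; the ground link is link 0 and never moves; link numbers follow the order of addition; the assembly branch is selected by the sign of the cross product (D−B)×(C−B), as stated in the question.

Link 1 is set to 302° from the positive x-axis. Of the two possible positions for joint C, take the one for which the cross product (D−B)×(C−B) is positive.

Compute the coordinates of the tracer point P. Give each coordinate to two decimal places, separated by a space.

A=(0,0), D=(10.00,0)
B = A + 4.00·(cos302°, sin302°) = (2.1197, -3.3922)
|BD| = 8.5794
circle(B,6.00) ∩ circle(D,3.00): a=5.8632, h=1.2737
  candidates: C₊=(7.0015,0.0960) cross=10.928; C₋=(8.0088,-2.2439) cross=-10.928
  branch + wants cross > 0 → take C=(7.0015,0.0960) (cross=10.928)
ex = (C−B)/|BC| = (0.8136,0.5814); ey = (-0.5814,0.8136)
P = B + 3.06·ex + -2.33·ey = (5.9640,-3.5090)

5.96 -3.51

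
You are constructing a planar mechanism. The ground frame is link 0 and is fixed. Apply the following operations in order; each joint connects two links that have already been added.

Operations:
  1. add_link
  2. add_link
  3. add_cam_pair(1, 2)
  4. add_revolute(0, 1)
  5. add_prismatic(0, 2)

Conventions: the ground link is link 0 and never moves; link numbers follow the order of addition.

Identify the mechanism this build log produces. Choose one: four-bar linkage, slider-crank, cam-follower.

links: 3 (incl. ground); joints: 1 revolute, 1 prismatic, 1 higher (cam) pair, forming one closed loop
3 links, revolute + prismatic + higher pair in one loop → cam-follower

cam-follower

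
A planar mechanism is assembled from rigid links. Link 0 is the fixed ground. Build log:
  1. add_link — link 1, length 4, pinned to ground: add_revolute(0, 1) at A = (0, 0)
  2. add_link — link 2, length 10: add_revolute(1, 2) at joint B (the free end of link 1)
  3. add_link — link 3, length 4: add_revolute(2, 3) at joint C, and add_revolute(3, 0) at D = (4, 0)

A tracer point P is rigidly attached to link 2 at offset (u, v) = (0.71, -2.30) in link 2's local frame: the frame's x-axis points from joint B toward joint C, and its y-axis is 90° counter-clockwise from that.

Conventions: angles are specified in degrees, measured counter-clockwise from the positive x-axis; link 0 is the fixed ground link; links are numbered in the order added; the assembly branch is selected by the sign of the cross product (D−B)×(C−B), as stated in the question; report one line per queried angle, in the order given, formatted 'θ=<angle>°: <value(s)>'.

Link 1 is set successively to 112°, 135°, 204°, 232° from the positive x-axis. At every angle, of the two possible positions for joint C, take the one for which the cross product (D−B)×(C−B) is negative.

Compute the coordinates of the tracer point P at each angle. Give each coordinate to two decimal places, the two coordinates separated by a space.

A=(0,0), D=(4.00,0)
θ=112°: B = A + 4.00·(cos112°, sin112°) = (-1.4984, 3.7087)
θ=112°: |BD| = 6.6323
θ=112°: circle(B,10.00) ∩ circle(D,4.00): a=9.6488, h=2.6269
θ=112°:   candidates: C₊=(7.9697,0.4910) cross=17.423; C₋=(5.0318,-3.8646) cross=-17.423
θ=112°:   branch - wants cross < 0 → take C=(5.0318,-3.8646) (cross=-17.423)
θ=112°: ex = (C−B)/|BC| = (0.6530,-0.7573); ey = (0.7573,0.6530)
θ=112°: P = B + 0.71·ex + -2.30·ey = (-2.7767,1.6691)
θ=135°: B = A + 4.00·(cos135°, sin135°) = (-2.8284, 2.8284)
θ=135°: |BD| = 7.3910
θ=135°: circle(B,10.00) ∩ circle(D,4.00): a=9.3781, h=3.4716
θ=135°:   candidates: C₊=(7.1643,2.4469) cross=25.658; C₋=(4.5073,-3.9677) cross=-25.658
θ=135°:   branch - wants cross < 0 → take C=(4.5073,-3.9677) (cross=-25.658)
θ=135°: ex = (C−B)/|BC| = (0.7336,-0.6796); ey = (0.6796,0.7336)
θ=135°: P = B + 0.71·ex + -2.30·ey = (-3.8707,0.6587)
θ=204°: B = A + 4.00·(cos204°, sin204°) = (-3.6542, -1.6269)
θ=204°: |BD| = 7.8252
θ=204°: circle(B,10.00) ∩ circle(D,4.00): a=9.2799, h=3.7261
θ=204°:   candidates: C₊=(4.6482,3.9471) cross=29.157; C₋=(6.1976,-3.3422) cross=-29.157
θ=204°:   branch - wants cross < 0 → take C=(6.1976,-3.3422) (cross=-29.157)
θ=204°: ex = (C−B)/|BC| = (0.9852,-0.1715); ey = (0.1715,0.9852)
θ=204°: P = B + 0.71·ex + -2.30·ey = (-3.3492,-4.0146)
θ=232°: B = A + 4.00·(cos232°, sin232°) = (-2.4626, -3.1520)
θ=232°: |BD| = 7.1904
θ=232°: circle(B,10.00) ∩ circle(D,4.00): a=9.4363, h=3.3099
θ=232°:   candidates: C₊=(4.5677,3.9595) cross=23.799; C₋=(7.4696,-1.9904) cross=-23.799
θ=232°:   branch - wants cross < 0 → take C=(7.4696,-1.9904) (cross=-23.799)
θ=232°: ex = (C−B)/|BC| = (0.9932,0.1162); ey = (-0.1162,0.9932)
θ=232°: P = B + 0.71·ex + -2.30·ey = (-1.4903,-5.3540)

θ=112°: -2.78 1.67
θ=135°: -3.87 0.66
θ=204°: -3.35 -4.01
θ=232°: -1.49 -5.35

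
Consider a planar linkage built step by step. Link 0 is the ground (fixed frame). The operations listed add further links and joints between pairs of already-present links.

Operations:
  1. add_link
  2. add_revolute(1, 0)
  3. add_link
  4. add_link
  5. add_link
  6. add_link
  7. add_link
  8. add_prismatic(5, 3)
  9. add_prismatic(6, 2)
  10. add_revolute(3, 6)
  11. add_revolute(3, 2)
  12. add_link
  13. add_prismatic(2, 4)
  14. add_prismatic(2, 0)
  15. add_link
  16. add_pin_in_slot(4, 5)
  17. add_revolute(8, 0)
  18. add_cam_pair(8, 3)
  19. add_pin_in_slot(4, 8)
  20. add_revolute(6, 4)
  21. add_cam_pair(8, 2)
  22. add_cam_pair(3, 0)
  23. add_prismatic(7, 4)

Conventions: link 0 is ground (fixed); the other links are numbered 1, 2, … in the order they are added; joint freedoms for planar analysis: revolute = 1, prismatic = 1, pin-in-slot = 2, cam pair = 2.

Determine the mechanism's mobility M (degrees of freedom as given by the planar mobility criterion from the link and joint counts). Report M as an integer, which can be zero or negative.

(L,J1,J2)=(1,0,0); link0 fixed
link1: (2,0,0)
R 1-0 [J1]: (2,1,0)
link2: (3,1,0)
link3: (4,1,0)
link4: (5,1,0)
link5: (6,1,0)
link6: (7,1,0)
P 5-3 [J1]: (7,2,0)
P 6-2 [J1]: (7,3,0)
R 3-6 [J1]: (7,4,0)
R 3-2 [J1]: (7,5,0)
link7: (8,5,0)
P 2-4 [J1]: (8,6,0)
P 2-0 [J1]: (8,7,0)
link8: (9,7,0)
PS 4-5 [J2]: (9,7,1)
R 8-0 [J1]: (9,8,1)
C 8-3 [J2]: (9,8,2)
PS 4-8 [J2]: (9,8,3)
R 6-4 [J1]: (9,9,3)
C 8-2 [J2]: (9,9,4)
C 3-0 [J2]: (9,9,5)
P 7-4 [J1]: (9,10,5)
Grübler: 3·8 − 2·10 − 5 = -1

M = -1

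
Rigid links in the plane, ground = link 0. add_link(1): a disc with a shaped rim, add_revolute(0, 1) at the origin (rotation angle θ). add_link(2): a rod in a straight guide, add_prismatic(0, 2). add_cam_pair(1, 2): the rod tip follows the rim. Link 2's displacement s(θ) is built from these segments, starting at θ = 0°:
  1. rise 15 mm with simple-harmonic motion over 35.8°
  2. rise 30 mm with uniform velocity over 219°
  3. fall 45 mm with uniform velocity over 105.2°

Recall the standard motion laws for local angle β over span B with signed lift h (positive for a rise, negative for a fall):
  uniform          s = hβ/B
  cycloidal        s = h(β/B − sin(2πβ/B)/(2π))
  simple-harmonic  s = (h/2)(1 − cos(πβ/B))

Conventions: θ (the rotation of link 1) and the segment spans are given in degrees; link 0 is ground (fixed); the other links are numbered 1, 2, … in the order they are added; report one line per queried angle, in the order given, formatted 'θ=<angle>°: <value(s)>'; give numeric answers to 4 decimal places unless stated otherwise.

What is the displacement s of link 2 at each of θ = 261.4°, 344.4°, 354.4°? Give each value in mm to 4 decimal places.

segment 1 (0° to 35.8°, simple-harmonic, h = 15) is passed completely: s = 0.0000 + (15) = 15.0000
segment 2 (35.8° to 254.8°, uniform, h = 30) is passed completely: s = 15.0000 + (30) = 45.0000
θ = 261.4° falls in segment 3 (254.8° to 360°, uniform, h = -45): β = 261.4 − 254.8 = 6.6°, B = 105.2°; Δs = -45·6.6/105.2 = -2.8232; s = 45.0000 − 2.8232 = 42.1768
θ = 344.4° falls in segment 3 (254.8° to 360°, uniform, h = -45): β = 344.4 − 254.8 = 89.6°, B = 105.2°; Δs = -45·89.6/105.2 = -38.3270; s = 45.0000 − 38.3270 = 6.6730
θ = 354.4° falls in segment 3 (254.8° to 360°, uniform, h = -45): β = 354.4 − 254.8 = 99.6°, B = 105.2°; Δs = -45·99.6/105.2 = -42.6046; s = 45.0000 − 42.6046 = 2.3954

θ=261.4°: 42.1768
θ=344.4°: 6.6730
θ=354.4°: 2.3954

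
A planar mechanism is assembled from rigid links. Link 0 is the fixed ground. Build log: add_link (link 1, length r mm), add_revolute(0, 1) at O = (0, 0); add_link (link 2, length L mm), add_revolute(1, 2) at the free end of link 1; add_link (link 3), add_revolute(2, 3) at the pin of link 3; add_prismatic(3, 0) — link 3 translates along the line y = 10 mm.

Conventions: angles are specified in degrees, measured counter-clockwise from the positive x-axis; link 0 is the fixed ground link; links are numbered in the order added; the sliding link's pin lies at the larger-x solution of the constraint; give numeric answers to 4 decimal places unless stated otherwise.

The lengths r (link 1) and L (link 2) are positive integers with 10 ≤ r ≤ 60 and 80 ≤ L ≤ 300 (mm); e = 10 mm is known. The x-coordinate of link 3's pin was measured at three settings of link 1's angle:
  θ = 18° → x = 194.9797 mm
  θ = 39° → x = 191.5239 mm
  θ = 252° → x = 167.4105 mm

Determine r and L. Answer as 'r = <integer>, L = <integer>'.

constraint per measurement: (x − r cos θ)² + (r sin θ − e)² = L²
subtracting the θ₁ and θ₂ equations cancels the r² and L² terms:
r = (x₁² − x₂²) / (2[(x₁cos θ₁ + e sin θ₁) − (x₂cos θ₂ + e sin θ₂)]) = 20.0002 → r = 20
L² = (x₁ − r cos θ₁)² + (r sin θ₁ − e)² = 30976.0080 → L = 176.0000 → L = 176
check at θ₃=252°: x = 167.4105 (printed 167.4105) ✓

r = 20, L = 176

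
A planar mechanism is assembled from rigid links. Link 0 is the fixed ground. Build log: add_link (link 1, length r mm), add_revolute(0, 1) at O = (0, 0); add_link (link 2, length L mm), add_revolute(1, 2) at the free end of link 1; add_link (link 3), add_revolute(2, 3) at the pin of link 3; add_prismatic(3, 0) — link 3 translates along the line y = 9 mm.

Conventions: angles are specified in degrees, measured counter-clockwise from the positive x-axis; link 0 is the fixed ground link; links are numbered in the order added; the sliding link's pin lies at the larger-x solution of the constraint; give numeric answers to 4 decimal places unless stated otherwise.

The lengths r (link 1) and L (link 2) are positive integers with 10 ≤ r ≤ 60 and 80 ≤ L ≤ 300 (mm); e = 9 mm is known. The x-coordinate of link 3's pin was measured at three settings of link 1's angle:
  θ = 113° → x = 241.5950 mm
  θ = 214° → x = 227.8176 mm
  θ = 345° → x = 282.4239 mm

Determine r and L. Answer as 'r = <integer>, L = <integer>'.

constraint per measurement: (x − r cos θ)² + (r sin θ − e)² = L²
subtracting the θ₁ and θ₂ equations cancels the r² and L² terms:
r = (x₁² − x₂²) / (2[(x₁cos θ₁ + e sin θ₁) − (x₂cos θ₂ + e sin θ₂)]) = 30.0000 → r = 30
L² = (x₁ − r cos θ₁)² + (r sin θ₁ − e)² = 64515.9926 → L = 254.0000 → L = 254
check at θ₃=345°: x = 282.4239 (printed 282.4239) ✓

r = 30, L = 254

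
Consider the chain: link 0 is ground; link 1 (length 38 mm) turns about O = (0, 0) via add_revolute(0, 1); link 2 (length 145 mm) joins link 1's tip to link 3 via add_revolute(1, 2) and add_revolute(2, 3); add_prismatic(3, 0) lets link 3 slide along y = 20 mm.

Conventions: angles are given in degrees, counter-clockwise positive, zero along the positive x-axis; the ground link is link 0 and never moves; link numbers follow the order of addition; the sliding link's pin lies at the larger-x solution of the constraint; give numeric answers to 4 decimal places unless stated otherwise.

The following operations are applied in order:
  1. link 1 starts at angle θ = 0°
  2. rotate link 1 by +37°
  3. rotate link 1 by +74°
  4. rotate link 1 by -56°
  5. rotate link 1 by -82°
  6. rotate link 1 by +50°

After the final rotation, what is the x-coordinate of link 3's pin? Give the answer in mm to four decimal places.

geometry: r = 38 mm, L = 145 mm, e = 20 mm; θ starts at 0°
rotate link 1 by +37°: θ ← 0° +37° = 37°
rotate link 1 by +74°: θ ← 37° +74° = 111°
rotate link 1 by -56°: θ ← 111° -56° = 55°
rotate link 1 by -82°: θ ← 55° -82° = -27°
rotate link 1 by +50°: θ ← -27° +50° = 23°
crank pin P = (r cos θ, r sin θ) = (34.979184, 14.847783)
h = r sin θ − e = 14.847783 − 20 = -5.152217
x = r cos θ + √(L² − h²) = 34.979184 + 144.908435 = 179.887620

179.8876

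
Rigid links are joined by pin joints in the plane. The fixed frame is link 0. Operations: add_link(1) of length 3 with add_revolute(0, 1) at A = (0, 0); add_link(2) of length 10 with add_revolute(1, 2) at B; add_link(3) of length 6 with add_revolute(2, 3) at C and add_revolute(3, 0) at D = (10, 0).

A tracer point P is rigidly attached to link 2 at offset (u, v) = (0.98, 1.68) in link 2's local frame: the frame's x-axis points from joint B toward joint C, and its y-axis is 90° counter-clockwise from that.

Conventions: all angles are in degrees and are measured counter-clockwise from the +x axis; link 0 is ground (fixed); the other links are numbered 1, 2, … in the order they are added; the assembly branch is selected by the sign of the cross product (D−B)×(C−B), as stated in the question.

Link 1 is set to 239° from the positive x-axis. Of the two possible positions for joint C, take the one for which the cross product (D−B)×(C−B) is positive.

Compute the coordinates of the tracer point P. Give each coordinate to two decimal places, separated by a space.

A=(0,0), D=(10.00,0)
B = A + 3.00·(cos239°, sin239°) = (-1.5451, -2.5715)
|BD| = 11.8280
circle(B,10.00) ∩ circle(D,6.00): a=8.6195, h=5.0700
  candidates: C₊=(5.7659,4.2512) cross=59.968; C₋=(7.9704,-5.6463) cross=-59.968
  branch + wants cross > 0 → take C=(5.7659,4.2512) (cross=59.968)
ex = (C−B)/|BC| = (0.7311,0.6823); ey = (-0.6823,0.7311)
P = B + 0.98·ex + 1.68·ey = (-1.9748,-0.6746)

-1.97 -0.67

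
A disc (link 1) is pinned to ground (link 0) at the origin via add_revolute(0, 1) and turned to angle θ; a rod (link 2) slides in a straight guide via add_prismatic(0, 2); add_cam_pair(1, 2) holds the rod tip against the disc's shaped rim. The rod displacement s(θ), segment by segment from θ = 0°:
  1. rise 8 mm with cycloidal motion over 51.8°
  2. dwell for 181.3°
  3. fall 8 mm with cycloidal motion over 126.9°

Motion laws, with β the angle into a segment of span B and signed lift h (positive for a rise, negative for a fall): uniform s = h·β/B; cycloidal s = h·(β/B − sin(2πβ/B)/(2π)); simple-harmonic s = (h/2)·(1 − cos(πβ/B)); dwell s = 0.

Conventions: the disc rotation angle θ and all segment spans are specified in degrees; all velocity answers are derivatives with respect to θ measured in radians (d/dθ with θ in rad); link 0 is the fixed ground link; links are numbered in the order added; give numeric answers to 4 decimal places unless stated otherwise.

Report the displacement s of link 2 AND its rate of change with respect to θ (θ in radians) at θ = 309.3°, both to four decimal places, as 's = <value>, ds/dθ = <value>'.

segment 1 (0° to 51.8°, cycloidal, h = 8) is passed completely: s = 0.0000 + (8) = 8.0000
segment 2 (51.8° to 233.1°, dwell): s unchanged at 8.0000
θ = 309.3° falls in segment 3 (233.1° to 360°, cycloidal, h = -8): β = 309.3 − 233.1 = 76.2°, B = 126.9°; Δs = -8·(0.6005 − sin(2π·0.6005)/(2π)) = -5.5552; s = 8.0000 − 5.5552 = 2.4448
velocity in seg [233.1°–360°] (cycloidal), θ in radians: β = 76.2° = 1.3299 rad, B = 126.9° = 2.2148 rad; ds/dθ = (h/B)(1 − cos(2πβ/B)) = ((-8)/2.2148)(1 − cos(2π·0.6005)) = -6.527898 mm/rad

s = 2.4448, ds/dθ = -6.5279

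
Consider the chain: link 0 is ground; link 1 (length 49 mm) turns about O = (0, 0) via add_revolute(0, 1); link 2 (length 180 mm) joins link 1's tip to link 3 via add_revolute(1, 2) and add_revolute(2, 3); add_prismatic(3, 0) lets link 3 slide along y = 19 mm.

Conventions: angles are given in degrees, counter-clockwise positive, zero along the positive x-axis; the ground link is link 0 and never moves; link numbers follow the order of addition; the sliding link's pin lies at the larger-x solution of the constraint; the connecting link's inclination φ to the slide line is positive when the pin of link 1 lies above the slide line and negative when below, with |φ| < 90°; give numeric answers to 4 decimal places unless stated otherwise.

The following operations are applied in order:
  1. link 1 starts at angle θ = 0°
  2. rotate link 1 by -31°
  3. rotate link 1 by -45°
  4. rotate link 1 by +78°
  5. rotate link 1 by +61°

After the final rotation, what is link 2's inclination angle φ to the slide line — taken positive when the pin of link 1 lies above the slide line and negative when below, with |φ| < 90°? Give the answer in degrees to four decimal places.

geometry: r = 49 mm, L = 180 mm, e = 19 mm; θ starts at 0°
rotate link 1 by -31°: θ ← 0° -31° = -31°
rotate link 1 by -45°: θ ← -31° -45° = -76°
rotate link 1 by +78°: θ ← -76° +78° = 2°
rotate link 1 by +61°: θ ← 2° +61° = 63°
h = r sin θ − e = 43.659320 − 19 = 24.659320
sin φ = h / L = 24.659320 / 180 = 0.13699622
φ = arcsin(0.13699622) = 7.874068°

7.8741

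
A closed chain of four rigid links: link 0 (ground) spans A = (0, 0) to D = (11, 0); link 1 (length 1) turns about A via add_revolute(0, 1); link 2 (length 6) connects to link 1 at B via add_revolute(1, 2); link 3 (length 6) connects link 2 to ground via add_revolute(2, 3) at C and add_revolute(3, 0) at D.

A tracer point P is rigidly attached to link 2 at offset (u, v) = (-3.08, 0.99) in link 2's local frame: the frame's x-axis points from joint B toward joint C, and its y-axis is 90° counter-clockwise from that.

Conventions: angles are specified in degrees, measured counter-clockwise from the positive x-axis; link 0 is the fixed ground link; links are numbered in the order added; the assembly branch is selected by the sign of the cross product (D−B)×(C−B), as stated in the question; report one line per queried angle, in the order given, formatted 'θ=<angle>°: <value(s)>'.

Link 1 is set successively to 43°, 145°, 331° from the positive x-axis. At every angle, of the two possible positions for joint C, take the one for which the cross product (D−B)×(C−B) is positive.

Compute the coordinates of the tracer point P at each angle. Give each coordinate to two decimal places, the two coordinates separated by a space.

A=(0,0), D=(11.00,0)
θ=43°: B = A + 1.00·(cos43°, sin43°) = (0.7314, 0.6820)
θ=43°: |BD| = 10.2913
θ=43°: circle(B,6.00) ∩ circle(D,6.00): a=5.1456, h=3.0858
θ=43°:   candidates: C₊=(6.0702,3.4201) cross=31.757; C₋=(5.6612,-2.7381) cross=-31.757
θ=43°:   branch + wants cross > 0 → take C=(6.0702,3.4201) (cross=31.757)
θ=43°: ex = (C−B)/|BC| = (0.8898,0.4563); ey = (-0.4563,0.8898)
θ=43°: P = B + -3.08·ex + 0.99·ey = (-2.4610,0.1574)
θ=145°: B = A + 1.00·(cos145°, sin145°) = (-0.8192, 0.5736)
θ=145°: |BD| = 11.8331
θ=145°: circle(B,6.00) ∩ circle(D,6.00): a=5.9165, h=0.9973
θ=145°:   candidates: C₊=(5.1388,1.2829) cross=11.801; C₋=(5.0421,-0.7094) cross=-11.801
θ=145°:   branch + wants cross > 0 → take C=(5.1388,1.2829) (cross=11.801)
θ=145°: ex = (C−B)/|BC| = (0.9930,0.1182); ey = (-0.1182,0.9930)
θ=145°: P = B + -3.08·ex + 0.99·ey = (-3.9946,1.1925)
θ=331°: B = A + 1.00·(cos331°, sin331°) = (0.8746, -0.4848)
θ=331°: |BD| = 10.1370
θ=331°: circle(B,6.00) ∩ circle(D,6.00): a=5.0685, h=3.2110
θ=331°:   candidates: C₊=(5.7837,2.9649) cross=32.550; C₋=(6.0909,-3.4497) cross=-32.550
θ=331°:   branch + wants cross > 0 → take C=(5.7837,2.9649) (cross=32.550)
θ=331°: ex = (C−B)/|BC| = (0.8182,0.5750); ey = (-0.5750,0.8182)
θ=331°: P = B + -3.08·ex + 0.99·ey = (-2.2146,-1.4457)

θ=43°: -2.46 0.16
θ=145°: -3.99 1.19
θ=331°: -2.21 -1.45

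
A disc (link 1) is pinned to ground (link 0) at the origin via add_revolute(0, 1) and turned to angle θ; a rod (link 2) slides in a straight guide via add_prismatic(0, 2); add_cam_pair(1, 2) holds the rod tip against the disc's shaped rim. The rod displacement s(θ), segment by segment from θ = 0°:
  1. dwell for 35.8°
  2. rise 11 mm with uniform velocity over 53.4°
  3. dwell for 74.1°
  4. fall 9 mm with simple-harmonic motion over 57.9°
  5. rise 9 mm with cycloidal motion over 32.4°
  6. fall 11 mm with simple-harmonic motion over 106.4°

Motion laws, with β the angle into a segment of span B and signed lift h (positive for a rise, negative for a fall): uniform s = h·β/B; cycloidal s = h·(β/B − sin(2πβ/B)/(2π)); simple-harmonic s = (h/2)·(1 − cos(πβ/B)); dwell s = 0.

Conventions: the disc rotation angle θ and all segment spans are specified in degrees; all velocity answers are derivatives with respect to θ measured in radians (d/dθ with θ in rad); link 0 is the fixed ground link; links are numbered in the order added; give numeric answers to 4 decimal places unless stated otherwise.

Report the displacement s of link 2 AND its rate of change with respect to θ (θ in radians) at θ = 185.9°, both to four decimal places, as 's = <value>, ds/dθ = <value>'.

segment 1 (0° to 35.8°, dwell): s unchanged at 0.0000
segment 2 (35.8° to 89.2°, uniform, h = 11) is passed completely: s = 0.0000 + (11) = 11.0000
segment 3 (89.2° to 163.3°, dwell): s unchanged at 11.0000
θ = 185.9° falls in segment 4 (163.3° to 221.2°, simple-harmonic, h = -9): β = 185.9 − 163.3 = 22.6°, B = 57.9°; Δs = -9/2·(1 − cos(π·0.3903)) = -2.9800; s = 11.0000 − 2.9800 = 8.0200
velocity in seg [163.3°–221.2°] (simple-harmonic), θ in radians: β = 22.6° = 0.3944 rad, B = 57.9° = 1.0105 rad; ds/dθ = (πh/(2B)) sin(πβ/B) = (π·(-9)/(2·1.0105)) sin(π·0.3903) = -13.167459 mm/rad

s = 8.0200, ds/dθ = -13.1675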